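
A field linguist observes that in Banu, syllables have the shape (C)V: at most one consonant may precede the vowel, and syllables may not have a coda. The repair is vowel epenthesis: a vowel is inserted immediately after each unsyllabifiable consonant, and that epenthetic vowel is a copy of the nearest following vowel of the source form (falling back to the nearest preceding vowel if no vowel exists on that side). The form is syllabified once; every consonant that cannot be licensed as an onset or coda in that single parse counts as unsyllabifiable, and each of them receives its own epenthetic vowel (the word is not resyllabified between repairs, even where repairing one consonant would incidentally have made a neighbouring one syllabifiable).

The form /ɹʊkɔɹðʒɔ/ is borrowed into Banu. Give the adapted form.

ɹʊkɔɹɔðɔʒɔ

The consonants /ɹ/, /ð/ cannot be parsed into a legal (C)V syllable (no codas are permitted; onsets are limited to one consonant).
Inserting the epenthetic vowel yields /ɹ/ → /ɹɔ/, /ð/ → /ðɔ/.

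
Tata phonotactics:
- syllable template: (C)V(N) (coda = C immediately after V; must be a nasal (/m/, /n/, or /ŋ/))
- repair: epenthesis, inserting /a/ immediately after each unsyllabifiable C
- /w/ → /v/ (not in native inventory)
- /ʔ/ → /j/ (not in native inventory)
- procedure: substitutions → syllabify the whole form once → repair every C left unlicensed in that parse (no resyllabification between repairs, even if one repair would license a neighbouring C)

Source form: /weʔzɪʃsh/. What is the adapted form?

Substitution: /w/ → /v/, /ʔ/ → /j/, giving /vejzɪʃsh/.
Syllabifying with onset maximization leaves /j/, /ʃ/, /s/, /h/ stranded (only a nasal (/m/, /n/, or /ŋ/) is licensed in coda position; onsets are limited to one consonant).
Epenthesis after each stranded consonant: /j/ → /ja/, /ʃ/ → /ʃa/, /s/ → /sa/, /h/ → /ha/.

vejazɪʃasaha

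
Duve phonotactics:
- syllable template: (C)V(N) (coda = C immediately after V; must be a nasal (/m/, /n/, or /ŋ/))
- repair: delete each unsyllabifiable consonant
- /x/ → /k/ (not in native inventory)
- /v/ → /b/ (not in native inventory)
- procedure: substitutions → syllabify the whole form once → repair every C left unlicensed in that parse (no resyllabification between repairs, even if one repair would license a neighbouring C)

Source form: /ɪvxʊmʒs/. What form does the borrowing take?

ɪkʊm

Substitution: /v/ → /b/, /x/ → /k/, giving /ɪbkʊmʒs/.
The consonants /b/, /ʒ/, /s/ cannot be parsed into a legal (C)V(N) syllable (only a nasal (/m/, /n/, or /ŋ/) is licensed in coda position; onsets are limited to one consonant).
Deleting the stranded consonants removes /b/, /ʒ/, /s/.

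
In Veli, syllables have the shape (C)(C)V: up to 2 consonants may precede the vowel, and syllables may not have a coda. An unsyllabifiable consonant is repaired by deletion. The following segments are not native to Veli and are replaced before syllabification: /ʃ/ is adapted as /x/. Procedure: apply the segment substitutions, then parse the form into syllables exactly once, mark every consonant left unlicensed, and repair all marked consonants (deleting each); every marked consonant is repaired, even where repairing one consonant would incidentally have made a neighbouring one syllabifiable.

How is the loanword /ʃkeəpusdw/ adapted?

xkeəpu

Substitution: /ʃ/ → /x/, giving /xkeəpusdw/.
Syllabifying with onset maximization leaves /s/, /d/, /w/ stranded (no codas are permitted; onsets may contain at most 2 consonants).
Deleting the stranded consonants removes /s/, /d/, /w/.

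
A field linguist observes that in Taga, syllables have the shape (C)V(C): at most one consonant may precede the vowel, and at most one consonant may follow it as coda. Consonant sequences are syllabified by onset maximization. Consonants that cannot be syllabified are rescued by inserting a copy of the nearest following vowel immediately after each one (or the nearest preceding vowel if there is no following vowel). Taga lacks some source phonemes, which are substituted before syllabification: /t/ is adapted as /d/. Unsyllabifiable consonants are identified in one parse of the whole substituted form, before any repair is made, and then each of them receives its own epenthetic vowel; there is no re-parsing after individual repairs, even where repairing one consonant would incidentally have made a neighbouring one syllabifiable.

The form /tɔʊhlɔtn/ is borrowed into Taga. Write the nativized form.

dɔʊhlɔdnɔ

Substitution: /t/ → /d/, giving /dɔʊhlɔdn/.
The consonants /n/ cannot be parsed into a legal (C)V(C) syllable (at most one coda consonant is licensed; onsets are limited to one consonant).
Inserting the epenthetic vowel yields /n/ → /nɔ/.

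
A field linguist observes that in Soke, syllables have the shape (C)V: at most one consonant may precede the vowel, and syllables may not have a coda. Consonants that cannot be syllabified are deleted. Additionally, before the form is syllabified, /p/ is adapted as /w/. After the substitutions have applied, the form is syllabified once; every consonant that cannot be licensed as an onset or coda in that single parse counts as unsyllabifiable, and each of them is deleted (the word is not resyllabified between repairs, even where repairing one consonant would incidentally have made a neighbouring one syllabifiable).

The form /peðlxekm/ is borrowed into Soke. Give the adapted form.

Substitution: /p/ → /w/, giving /weðlxekm/.
The consonants /ð/, /l/, /k/, /m/ cannot be parsed into a legal (C)V syllable (no codas are permitted; onsets are limited to one consonant).
Each unlicensed consonant is deleted: /ð/, /l/, /k/, /m/.

wexe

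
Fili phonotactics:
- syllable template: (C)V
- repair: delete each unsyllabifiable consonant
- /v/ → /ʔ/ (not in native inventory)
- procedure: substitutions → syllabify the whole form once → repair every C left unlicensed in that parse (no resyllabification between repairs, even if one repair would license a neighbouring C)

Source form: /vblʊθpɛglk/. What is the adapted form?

Substitution: /v/ → /ʔ/, giving /ʔblʊθpɛglk/.
Under (C)V, the unsyllabifiable consonants are /ʔ/, /b/, /θ/, /g/, /l/, /k/ (no codas are permitted; onsets are limited to one consonant).
Deleting the stranded consonants removes /ʔ/, /b/, /θ/, /g/, /l/, /k/.

lʊpɛ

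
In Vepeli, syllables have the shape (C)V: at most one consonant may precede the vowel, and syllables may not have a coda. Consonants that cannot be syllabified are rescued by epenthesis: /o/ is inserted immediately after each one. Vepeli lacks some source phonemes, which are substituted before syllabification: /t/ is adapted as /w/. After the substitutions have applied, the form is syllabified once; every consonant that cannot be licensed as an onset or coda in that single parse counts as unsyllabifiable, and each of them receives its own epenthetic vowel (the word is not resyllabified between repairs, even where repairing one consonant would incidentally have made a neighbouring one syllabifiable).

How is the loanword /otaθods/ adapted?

owaθodoso

Substitution: /t/ → /w/, giving /owaθods/.
The consonants /d/, /s/ cannot be parsed into a legal (C)V syllable (no codas are permitted; onsets are limited to one consonant).
Epenthesis after each stranded consonant: /d/ → /do/, /s/ → /so/.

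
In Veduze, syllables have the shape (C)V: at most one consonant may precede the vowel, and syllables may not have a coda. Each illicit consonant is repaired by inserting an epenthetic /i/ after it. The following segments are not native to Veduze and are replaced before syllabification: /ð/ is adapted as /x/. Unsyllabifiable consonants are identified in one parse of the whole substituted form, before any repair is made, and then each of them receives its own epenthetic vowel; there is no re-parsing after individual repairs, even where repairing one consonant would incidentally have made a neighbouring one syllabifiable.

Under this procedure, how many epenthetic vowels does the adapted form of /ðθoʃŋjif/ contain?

4

After substitution the input is /xθoʃŋjif/.
The unsyllabifiable consonants are /x/, /ʃ/, /ŋ/, /f/; each receives one epenthetic vowel.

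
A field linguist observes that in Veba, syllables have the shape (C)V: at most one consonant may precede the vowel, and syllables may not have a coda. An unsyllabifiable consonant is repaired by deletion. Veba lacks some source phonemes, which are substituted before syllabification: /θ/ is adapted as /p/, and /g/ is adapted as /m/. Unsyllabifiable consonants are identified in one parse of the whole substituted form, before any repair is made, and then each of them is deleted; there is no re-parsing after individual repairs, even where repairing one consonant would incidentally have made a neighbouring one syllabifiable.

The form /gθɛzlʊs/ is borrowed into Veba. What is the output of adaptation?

Substitution: /g/ → /m/, /θ/ → /p/, giving /mpɛzlʊs/.
The consonants /m/, /z/, /s/ cannot be parsed into a legal (C)V syllable (no codas are permitted; onsets are limited to one consonant).
Deletion applies to /m/, /z/, /s/.

pɛlʊ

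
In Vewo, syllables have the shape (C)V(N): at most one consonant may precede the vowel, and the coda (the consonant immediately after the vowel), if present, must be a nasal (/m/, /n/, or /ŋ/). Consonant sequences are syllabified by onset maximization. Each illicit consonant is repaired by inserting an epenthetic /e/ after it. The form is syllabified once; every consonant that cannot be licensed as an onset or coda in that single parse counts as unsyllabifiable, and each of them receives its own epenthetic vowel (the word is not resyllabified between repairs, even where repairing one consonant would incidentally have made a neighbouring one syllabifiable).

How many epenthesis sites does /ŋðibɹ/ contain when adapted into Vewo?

3

The unsyllabifiable consonants are /ŋ/, /b/, /ɹ/; each receives one epenthetic vowel.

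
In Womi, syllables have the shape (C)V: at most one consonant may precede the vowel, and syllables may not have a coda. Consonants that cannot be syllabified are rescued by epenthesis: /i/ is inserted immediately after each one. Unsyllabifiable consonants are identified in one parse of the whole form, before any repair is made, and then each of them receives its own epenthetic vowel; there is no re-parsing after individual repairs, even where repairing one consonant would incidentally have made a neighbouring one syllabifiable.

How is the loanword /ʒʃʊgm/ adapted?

ʒiʃʊgimi

Under (C)V, the unsyllabifiable consonants are /ʒ/, /g/, /m/ (no codas are permitted; onsets are limited to one consonant).
Inserting the epenthetic vowel yields /ʒ/ → /ʒi/, /g/ → /gi/, /m/ → /mi/.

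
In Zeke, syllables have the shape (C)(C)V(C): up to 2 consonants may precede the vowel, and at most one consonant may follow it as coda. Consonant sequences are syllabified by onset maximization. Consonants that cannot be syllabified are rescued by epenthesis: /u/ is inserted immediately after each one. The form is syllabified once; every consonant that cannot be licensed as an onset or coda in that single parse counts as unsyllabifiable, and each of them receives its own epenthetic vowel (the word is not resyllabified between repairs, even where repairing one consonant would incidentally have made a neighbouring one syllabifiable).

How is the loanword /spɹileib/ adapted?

The consonants /s/ cannot be parsed into a legal (C)(C)V(C) syllable (at most one coda consonant is licensed; onsets may contain at most 2 consonants).
Inserting the epenthetic vowel yields /s/ → /su/.

supɹileib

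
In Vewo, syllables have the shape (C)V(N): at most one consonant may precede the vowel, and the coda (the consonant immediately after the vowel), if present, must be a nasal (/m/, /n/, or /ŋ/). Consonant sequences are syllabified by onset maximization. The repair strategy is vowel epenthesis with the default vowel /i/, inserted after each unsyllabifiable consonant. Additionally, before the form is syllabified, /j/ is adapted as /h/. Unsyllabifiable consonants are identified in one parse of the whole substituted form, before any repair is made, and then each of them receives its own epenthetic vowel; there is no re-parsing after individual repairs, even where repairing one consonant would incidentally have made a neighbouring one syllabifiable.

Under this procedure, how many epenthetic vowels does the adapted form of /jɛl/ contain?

1

After substitution the input is /hɛl/.
The unsyllabifiable consonants are /l/; each receives one epenthetic vowel.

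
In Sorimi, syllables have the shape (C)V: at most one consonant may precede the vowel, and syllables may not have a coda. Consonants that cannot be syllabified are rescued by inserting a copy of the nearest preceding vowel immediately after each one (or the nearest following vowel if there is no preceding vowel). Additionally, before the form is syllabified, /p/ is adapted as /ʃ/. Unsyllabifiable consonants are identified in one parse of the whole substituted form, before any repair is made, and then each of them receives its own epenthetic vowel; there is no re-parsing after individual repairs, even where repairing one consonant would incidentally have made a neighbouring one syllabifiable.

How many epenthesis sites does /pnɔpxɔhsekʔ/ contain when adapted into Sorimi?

5

After substitution the input is /ʃnɔʃxɔhsekʔ/.
The unsyllabifiable consonants are /ʃ/, /ʃ/, /h/, /k/, /ʔ/; each receives one epenthetic vowel.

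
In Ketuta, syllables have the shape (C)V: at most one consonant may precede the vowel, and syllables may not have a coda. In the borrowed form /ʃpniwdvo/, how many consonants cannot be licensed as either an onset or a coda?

4

Syllabifying with onset maximization leaves /ʃ/, /p/, /w/, /d/ stranded (no codas are permitted; onsets are limited to one consonant).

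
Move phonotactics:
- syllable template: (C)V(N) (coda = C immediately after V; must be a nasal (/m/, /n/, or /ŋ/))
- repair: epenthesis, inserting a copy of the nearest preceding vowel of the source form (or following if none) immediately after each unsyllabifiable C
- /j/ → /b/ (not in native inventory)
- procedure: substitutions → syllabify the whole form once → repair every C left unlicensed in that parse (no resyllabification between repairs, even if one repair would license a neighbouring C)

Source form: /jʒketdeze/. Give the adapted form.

Substitution: /j/ → /b/, giving /bʒketdeze/.
Syllabifying with onset maximization leaves /b/, /ʒ/, /t/ stranded (only a nasal (/m/, /n/, or /ŋ/) is licensed in coda position; onsets are limited to one consonant).
Epenthesis after each stranded consonant: /b/ → /be/, /ʒ/ → /ʒe/, /t/ → /te/.

beʒeketedeze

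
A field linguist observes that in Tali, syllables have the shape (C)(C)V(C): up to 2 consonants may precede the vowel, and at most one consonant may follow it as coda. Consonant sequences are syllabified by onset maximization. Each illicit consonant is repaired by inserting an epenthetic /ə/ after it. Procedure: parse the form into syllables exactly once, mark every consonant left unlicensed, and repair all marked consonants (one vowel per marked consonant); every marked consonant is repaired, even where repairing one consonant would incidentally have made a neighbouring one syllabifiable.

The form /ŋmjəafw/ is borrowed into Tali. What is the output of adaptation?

ŋəmjəafwə

The consonants /ŋ/, /w/ cannot be parsed into a legal (C)(C)V(C) syllable (at most one coda consonant is licensed; onsets may contain at most 2 consonants).
Epenthesis after each stranded consonant: /ŋ/ → /ŋə/, /w/ → /wə/.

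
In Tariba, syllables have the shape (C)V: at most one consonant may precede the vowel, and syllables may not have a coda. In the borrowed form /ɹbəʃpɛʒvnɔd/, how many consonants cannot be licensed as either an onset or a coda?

5

The consonants /ɹ/, /ʃ/, /ʒ/, /v/, /d/ cannot be parsed into a legal (C)V syllable (no codas are permitted; onsets are limited to one consonant).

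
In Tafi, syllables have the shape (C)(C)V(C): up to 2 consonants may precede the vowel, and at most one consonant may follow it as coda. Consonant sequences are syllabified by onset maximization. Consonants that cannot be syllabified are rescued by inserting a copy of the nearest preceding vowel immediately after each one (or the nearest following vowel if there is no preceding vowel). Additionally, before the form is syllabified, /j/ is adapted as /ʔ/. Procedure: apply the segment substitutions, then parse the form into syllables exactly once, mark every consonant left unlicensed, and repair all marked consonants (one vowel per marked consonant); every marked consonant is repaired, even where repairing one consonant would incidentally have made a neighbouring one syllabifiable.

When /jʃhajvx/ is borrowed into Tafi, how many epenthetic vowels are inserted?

After substitution the input is /ʔʃhaʔvx/.
The unsyllabifiable consonants are /ʔ/, /v/, /x/; each receives one epenthetic vowel.

3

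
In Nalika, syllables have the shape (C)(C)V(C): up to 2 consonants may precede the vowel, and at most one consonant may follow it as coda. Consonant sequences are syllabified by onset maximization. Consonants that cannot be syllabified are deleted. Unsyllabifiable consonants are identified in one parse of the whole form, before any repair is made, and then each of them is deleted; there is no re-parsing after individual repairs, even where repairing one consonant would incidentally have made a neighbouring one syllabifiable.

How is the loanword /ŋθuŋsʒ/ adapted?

Syllabifying with onset maximization leaves /s/, /ʒ/ stranded (at most one coda consonant is licensed; onsets may contain at most 2 consonants).
Deletion applies to /s/, /ʒ/.

ŋθuŋ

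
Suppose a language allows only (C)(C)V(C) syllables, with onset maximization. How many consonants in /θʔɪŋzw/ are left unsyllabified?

2

Syllabifying with onset maximization leaves /z/, /w/ stranded (at most one coda consonant is licensed; onsets may contain at most 2 consonants).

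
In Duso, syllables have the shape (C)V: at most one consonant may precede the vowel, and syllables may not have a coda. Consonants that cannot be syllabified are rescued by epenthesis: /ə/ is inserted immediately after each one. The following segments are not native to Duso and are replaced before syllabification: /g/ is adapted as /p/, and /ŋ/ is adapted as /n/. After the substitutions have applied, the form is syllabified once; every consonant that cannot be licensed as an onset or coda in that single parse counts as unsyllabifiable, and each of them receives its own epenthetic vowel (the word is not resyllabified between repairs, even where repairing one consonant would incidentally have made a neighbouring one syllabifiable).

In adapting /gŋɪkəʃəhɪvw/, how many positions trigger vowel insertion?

3

After substitution the input is /pnɪkəʃəhɪvw/.
The unsyllabifiable consonants are /p/, /v/, /w/; each receives one epenthetic vowel.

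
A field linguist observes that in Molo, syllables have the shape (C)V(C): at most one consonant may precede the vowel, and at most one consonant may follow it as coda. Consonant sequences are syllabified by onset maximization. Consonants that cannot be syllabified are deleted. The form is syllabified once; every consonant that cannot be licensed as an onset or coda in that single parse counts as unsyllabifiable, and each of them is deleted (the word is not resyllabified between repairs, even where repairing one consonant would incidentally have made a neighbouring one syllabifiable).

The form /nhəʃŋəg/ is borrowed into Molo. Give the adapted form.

həʃŋəg

Under (C)V(C), the unsyllabifiable consonants are /n/ (at most one coda consonant is licensed; onsets are limited to one consonant).
Deleting the stranded consonants removes /n/.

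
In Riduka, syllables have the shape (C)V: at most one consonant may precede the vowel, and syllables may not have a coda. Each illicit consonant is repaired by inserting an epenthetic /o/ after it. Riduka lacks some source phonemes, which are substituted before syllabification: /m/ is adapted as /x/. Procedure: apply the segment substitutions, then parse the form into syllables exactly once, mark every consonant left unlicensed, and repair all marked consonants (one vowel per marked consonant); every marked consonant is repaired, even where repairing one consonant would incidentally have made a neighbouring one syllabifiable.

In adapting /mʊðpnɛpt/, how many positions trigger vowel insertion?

After substitution the input is /xʊðpnɛpt/.
The unsyllabifiable consonants are /ð/, /p/, /p/, /t/; each receives one epenthetic vowel.

4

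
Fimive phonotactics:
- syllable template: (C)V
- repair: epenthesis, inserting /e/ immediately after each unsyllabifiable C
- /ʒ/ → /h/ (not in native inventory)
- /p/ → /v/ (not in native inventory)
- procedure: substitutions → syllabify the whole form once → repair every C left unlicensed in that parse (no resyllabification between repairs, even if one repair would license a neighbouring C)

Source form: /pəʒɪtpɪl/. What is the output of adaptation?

vəhɪtevɪle

Substitution: /p/ → /v/, /ʒ/ → /h/, giving /vəhɪtvɪl/.
Under (C)V, the unsyllabifiable consonants are /t/, /l/ (no codas are permitted; onsets are limited to one consonant).
Epenthesis after each stranded consonant: /t/ → /te/, /l/ → /le/.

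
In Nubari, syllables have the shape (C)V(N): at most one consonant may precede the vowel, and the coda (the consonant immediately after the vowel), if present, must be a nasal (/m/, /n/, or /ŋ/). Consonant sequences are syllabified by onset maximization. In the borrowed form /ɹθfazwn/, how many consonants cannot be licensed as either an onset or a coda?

5

Under (C)V(N), the unsyllabifiable consonants are /ɹ/, /θ/, /z/, /w/, /n/ (only a nasal (/m/, /n/, or /ŋ/) is licensed in coda position; onsets are limited to one consonant).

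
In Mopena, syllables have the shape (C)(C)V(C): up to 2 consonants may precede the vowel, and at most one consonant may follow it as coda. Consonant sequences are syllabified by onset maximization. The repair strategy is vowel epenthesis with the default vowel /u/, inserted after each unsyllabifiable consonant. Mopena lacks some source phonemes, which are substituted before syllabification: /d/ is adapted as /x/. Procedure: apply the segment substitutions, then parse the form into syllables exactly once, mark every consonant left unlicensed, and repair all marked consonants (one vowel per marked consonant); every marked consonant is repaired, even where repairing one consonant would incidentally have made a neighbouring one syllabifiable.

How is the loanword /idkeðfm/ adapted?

ixkeðfumu

Substitution: /d/ → /x/, giving /ixkeðfm/.
Syllabifying with onset maximization leaves /f/, /m/ stranded (at most one coda consonant is licensed; onsets may contain at most 2 consonants).
Epenthesis after each stranded consonant: /f/ → /fu/, /m/ → /mu/.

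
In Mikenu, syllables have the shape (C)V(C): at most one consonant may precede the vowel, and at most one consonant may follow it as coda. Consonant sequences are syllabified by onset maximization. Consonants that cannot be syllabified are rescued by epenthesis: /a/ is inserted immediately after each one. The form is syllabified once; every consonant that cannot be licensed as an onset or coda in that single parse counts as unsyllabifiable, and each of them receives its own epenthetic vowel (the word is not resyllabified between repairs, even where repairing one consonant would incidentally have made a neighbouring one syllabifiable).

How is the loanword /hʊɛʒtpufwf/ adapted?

hʊɛʒtapufwafa

The consonants /t/, /w/, /f/ cannot be parsed into a legal (C)V(C) syllable (at most one coda consonant is licensed; onsets are limited to one consonant).
Each unlicensed consonant becomes the onset of a new syllable: /t/ → /ta/, /w/ → /wa/, /f/ → /fa/.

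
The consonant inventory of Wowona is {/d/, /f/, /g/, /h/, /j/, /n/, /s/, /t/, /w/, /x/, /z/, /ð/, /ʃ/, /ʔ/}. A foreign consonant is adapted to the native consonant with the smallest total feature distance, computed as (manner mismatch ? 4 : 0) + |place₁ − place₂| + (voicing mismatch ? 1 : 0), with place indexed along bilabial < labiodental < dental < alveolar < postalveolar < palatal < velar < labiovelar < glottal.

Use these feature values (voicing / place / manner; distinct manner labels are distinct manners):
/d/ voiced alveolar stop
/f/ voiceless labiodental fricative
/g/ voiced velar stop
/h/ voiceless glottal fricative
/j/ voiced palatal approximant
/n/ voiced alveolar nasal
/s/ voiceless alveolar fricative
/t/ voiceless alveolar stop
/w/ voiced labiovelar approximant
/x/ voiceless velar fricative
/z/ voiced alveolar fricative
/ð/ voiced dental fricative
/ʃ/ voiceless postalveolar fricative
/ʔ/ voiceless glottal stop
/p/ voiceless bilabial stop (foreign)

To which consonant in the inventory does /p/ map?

t

/t/ is closest: same manner (stop), place distance 3 (bilabial→alveolar), same voicing; total 3. Next closest is /d/ at distance 4.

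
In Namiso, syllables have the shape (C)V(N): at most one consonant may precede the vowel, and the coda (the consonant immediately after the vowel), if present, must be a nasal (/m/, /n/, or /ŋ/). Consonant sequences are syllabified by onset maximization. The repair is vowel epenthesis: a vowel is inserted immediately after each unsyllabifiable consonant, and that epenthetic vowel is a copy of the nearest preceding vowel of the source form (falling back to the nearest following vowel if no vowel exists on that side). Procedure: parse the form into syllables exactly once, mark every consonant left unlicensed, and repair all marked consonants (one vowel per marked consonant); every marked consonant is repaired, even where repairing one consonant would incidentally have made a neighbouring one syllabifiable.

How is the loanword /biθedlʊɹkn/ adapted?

Syllabifying with onset maximization leaves /d/, /ɹ/, /k/, /n/ stranded (only a nasal (/m/, /n/, or /ŋ/) is licensed in coda position; onsets are limited to one consonant).
Epenthesis after each stranded consonant: /d/ → /de/, /ɹ/ → /ɹʊ/, /k/ → /kʊ/, /n/ → /nʊ/.

biθedelʊɹʊkʊnʊ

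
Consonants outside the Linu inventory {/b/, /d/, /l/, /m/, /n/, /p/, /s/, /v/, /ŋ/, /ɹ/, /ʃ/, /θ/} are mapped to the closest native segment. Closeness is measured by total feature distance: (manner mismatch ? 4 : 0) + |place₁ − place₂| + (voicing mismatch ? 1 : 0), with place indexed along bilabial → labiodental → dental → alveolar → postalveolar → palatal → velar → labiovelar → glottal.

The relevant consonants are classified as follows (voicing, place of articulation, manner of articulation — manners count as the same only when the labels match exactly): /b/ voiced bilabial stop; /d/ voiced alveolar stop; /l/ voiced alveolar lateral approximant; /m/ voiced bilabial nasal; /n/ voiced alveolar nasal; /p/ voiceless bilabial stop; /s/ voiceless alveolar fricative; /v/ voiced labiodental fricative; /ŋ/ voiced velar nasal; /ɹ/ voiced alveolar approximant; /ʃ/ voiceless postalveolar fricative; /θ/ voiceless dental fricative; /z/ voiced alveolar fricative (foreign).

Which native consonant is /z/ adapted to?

/s/ is closest: same manner (fricative), place distance 0 (alveolar→alveolar), voicing differs (+1); total 1. Next closest is /v/ at distance 2.

s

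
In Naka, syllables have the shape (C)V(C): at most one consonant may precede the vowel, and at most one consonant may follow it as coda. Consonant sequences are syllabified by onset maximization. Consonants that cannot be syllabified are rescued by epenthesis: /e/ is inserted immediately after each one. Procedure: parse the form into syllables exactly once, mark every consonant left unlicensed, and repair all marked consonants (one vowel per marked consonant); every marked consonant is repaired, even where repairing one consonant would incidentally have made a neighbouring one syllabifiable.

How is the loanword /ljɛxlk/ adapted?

Syllabifying with onset maximization leaves /l/, /l/, /k/ stranded (at most one coda consonant is licensed; onsets are limited to one consonant).
Each unlicensed consonant becomes the onset of a new syllable: /l/ → /le/, /l/ → /le/, /k/ → /ke/.

lejɛxleke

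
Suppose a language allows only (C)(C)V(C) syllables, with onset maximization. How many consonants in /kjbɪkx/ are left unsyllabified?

Under (C)(C)V(C), the unsyllabifiable consonants are /k/, /x/ (at most one coda consonant is licensed; onsets may contain at most 2 consonants).

2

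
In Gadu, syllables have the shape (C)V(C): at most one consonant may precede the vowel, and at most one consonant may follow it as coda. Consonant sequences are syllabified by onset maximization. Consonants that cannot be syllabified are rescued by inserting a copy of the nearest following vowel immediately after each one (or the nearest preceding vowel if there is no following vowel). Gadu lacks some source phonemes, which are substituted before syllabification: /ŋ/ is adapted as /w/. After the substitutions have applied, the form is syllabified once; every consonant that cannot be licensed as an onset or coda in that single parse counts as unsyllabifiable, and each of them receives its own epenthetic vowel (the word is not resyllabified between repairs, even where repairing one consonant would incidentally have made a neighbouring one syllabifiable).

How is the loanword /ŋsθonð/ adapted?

Substitution: /ŋ/ → /w/, giving /wsθonð/.
Syllabifying with onset maximization leaves /w/, /s/, /ð/ stranded (at most one coda consonant is licensed; onsets are limited to one consonant).
Each unlicensed consonant becomes the onset of a new syllable: /w/ → /wo/, /s/ → /so/, /ð/ → /ðo/.

wosoθonðo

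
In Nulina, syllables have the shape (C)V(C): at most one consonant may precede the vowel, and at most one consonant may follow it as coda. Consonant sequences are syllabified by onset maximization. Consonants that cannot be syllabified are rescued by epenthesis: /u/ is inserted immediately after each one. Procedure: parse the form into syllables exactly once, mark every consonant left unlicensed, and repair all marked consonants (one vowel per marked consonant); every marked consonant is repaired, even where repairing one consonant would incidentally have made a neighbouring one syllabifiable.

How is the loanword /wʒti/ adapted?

wuʒuti

The consonants /w/, /ʒ/ cannot be parsed into a legal (C)V(C) syllable (at most one coda consonant is licensed; onsets are limited to one consonant).
Inserting the epenthetic vowel yields /w/ → /wu/, /ʒ/ → /ʒu/.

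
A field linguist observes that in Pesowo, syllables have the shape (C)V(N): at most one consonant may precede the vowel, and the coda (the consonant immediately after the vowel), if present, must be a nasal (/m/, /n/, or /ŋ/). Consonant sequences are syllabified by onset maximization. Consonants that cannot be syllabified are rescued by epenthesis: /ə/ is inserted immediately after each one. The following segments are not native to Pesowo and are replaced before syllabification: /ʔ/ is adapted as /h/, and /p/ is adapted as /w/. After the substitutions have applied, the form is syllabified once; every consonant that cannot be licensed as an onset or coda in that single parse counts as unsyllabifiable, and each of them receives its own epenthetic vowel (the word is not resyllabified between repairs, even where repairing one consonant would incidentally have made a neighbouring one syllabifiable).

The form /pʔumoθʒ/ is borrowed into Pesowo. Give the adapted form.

wəhumoθəʒə

Substitution: /p/ → /w/, /ʔ/ → /h/, giving /whumoθʒ/.
Under (C)V(N), the unsyllabifiable consonants are /w/, /θ/, /ʒ/ (only a nasal (/m/, /n/, or /ŋ/) is licensed in coda position; onsets are limited to one consonant).
Each unlicensed consonant becomes the onset of a new syllable: /w/ → /wə/, /θ/ → /θə/, /ʒ/ → /ʒə/.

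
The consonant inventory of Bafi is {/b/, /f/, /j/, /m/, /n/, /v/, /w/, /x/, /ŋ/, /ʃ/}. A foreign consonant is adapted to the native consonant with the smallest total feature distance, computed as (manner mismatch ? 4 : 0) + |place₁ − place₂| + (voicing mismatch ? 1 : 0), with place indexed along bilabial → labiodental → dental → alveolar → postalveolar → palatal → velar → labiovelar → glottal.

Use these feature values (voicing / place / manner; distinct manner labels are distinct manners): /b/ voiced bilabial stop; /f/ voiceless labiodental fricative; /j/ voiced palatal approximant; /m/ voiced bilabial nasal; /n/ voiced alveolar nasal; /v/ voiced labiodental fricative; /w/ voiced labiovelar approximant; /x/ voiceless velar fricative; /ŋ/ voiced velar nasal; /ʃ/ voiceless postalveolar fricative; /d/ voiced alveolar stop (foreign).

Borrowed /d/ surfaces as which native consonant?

b

/b/ is closest: same manner (stop), place distance 3 (alveolar→bilabial), same voicing; total 3. Next closest is /n/ at distance 4.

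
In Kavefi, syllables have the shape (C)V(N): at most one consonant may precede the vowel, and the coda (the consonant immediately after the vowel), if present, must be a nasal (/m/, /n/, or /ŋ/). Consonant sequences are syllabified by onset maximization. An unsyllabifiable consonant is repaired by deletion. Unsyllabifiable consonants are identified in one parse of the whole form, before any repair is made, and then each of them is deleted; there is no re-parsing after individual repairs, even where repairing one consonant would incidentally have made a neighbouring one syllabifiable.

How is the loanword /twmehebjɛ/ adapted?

Syllabifying with onset maximization leaves /t/, /w/, /b/ stranded (only a nasal (/m/, /n/, or /ŋ/) is licensed in coda position; onsets are limited to one consonant).
Each unlicensed consonant is deleted: /t/, /w/, /b/.

mehejɛ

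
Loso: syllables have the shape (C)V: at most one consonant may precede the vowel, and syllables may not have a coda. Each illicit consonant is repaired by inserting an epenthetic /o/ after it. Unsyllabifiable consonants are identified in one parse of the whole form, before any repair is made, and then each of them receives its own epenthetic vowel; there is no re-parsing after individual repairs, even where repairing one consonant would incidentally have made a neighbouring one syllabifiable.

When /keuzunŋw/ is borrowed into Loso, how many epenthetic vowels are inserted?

The unsyllabifiable consonants are /n/, /ŋ/, /w/; each receives one epenthetic vowel.

3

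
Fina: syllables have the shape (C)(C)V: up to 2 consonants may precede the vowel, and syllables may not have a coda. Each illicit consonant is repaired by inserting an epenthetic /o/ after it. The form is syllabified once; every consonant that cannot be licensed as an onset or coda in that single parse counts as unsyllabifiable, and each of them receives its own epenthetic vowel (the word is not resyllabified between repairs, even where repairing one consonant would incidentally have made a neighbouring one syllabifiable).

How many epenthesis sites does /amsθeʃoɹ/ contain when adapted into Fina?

The unsyllabifiable consonants are /m/, /ɹ/; each receives one epenthetic vowel.

2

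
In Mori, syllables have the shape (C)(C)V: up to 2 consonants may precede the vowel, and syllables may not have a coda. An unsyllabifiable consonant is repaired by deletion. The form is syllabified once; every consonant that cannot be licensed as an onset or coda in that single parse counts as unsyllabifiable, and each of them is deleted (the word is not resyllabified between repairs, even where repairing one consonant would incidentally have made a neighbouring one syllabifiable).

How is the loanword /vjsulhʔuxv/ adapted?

Syllabifying with onset maximization leaves /v/, /l/, /x/, /v/ stranded (no codas are permitted; onsets may contain at most 2 consonants).
Each unlicensed consonant is deleted: /v/, /l/, /x/, /v/.

jsuhʔu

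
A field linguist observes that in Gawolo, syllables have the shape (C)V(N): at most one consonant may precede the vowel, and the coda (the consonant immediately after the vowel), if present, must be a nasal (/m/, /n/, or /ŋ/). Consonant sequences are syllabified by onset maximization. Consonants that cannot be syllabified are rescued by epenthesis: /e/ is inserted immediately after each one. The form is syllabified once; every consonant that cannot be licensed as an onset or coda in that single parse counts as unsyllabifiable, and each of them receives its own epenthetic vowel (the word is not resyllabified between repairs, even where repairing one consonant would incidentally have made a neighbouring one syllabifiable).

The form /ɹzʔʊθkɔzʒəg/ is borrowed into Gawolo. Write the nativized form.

ɹezeʔʊθekɔzeʒəge

The consonants /ɹ/, /z/, /θ/, /z/, /g/ cannot be parsed into a legal (C)V(N) syllable (only a nasal (/m/, /n/, or /ŋ/) is licensed in coda position; onsets are limited to one consonant).
Epenthesis after each stranded consonant: /ɹ/ → /ɹe/, /z/ → /ze/, /θ/ → /θe/, /z/ → /ze/, /g/ → /ge/.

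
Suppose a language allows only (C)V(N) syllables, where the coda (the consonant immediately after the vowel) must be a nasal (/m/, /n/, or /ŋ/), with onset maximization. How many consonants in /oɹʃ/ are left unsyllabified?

2

Syllabifying with onset maximization leaves /ɹ/, /ʃ/ stranded (only a nasal (/m/, /n/, or /ŋ/) is licensed in coda position; onsets are limited to one consonant).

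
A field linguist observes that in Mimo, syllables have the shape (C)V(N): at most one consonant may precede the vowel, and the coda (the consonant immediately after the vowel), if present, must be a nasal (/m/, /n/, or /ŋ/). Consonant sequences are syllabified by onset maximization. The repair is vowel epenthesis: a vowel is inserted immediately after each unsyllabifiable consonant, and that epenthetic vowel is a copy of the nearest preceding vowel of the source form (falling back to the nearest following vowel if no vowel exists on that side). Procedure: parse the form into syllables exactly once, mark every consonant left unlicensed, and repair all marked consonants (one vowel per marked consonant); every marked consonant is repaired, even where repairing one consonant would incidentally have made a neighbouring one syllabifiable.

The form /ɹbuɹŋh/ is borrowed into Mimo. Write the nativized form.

The consonants /ɹ/, /ɹ/, /ŋ/, /h/ cannot be parsed into a legal (C)V(N) syllable (only a nasal (/m/, /n/, or /ŋ/) is licensed in coda position; onsets are limited to one consonant).
Epenthesis after each stranded consonant: /ɹ/ → /ɹu/, /ɹ/ → /ɹu/, /ŋ/ → /ŋu/, /h/ → /hu/.

ɹubuɹuŋuhu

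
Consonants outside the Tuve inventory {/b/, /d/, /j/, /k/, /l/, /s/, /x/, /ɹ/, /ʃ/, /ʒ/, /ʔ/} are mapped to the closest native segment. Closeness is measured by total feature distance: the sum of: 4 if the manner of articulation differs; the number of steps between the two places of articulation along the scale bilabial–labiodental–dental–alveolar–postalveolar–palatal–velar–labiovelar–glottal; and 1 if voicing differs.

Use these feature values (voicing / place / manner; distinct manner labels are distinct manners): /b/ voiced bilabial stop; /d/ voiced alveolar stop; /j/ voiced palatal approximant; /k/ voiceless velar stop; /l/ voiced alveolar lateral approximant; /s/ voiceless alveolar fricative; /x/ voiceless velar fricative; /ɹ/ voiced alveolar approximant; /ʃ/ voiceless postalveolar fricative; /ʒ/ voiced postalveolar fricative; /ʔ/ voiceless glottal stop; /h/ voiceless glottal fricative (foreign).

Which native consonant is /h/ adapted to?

/x/ is closest: same manner (fricative), place distance 2 (glottal→velar), same voicing; total 2. Next closest is /ʃ/ at distance 4.

x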